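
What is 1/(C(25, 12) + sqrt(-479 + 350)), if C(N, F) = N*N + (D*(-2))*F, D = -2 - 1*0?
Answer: 673/453058 - I*sqrt(129)/453058 ≈ 0.0014855 - 2.5069e-5*I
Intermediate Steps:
D = -2 (D = -2 + 0 = -2)
C(N, F) = N**2 + 4*F (C(N, F) = N*N + (-2*(-2))*F = N**2 + 4*F)
1/(C(25, 12) + sqrt(-479 + 350)) = 1/((25**2 + 4*12) + sqrt(-479 + 350)) = 1/((625 + 48) + sqrt(-129)) = 1/(673 + I*sqrt(129))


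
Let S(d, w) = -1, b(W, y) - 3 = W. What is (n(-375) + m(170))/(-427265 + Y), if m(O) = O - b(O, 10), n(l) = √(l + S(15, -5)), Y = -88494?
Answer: 3/515759 - 2*I*√94/515759 ≈ 5.8167e-6 - 3.7596e-5*I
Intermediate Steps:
b(W, y) = 3 + W
n(l) = √(-1 + l) (n(l) = √(l - 1) = √(-1 + l))
m(O) = -3 (m(O) = O - (3 + O) = O + (-3 - O) = -3)
(n(-375) + m(170))/(-427265 + Y) = (√(-1 - 375) - 3)/(-427265 - 88494) = (√(-376) - 3)/(-515759) = (2*I*√94 - 3)*(-1/515759) = (-3 + 2*I*√94)*(-1/515759) = 3/515759 - 2*I*√94/515759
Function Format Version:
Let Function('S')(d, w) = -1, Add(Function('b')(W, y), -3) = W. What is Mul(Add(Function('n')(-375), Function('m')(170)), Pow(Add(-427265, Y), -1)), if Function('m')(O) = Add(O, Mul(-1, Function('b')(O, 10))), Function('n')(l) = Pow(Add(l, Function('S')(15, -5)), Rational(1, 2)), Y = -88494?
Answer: Add(Rational(3, 515759), Mul(Rational(-2, 515759), I, Pow(94, Rational(1, 2)))) ≈ Add(5.8167e-6, Mul(-3.7596e-5, I))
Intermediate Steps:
Function('b')(W, y) = Add(3, W)
Function('n')(l) = Pow(Add(-1, l), Rational(1, 2)) (Function('n')(l) = Pow(Add(l, -1), Rational(1, 2)) = Pow(Add(-1, l), Rational(1, 2)))
Function('m')(O) = -3 (Function('m')(O) = Add(O, Mul(-1, Add(3, O))) = Add(O, Add(-3, Mul(-1, O))) = -3)
Mul(Add(Function('n')(-375), Function('m')(170)), Pow(Add(-427265, Y), -1)) = Mul(Add(Pow(Add(-1, -375), Rational(1, 2)), -3), Pow(Add(-427265, -88494), -1)) = Mul(Add(Pow(-376, Rational(1, 2)), -3), Pow(-515759, -1)) = Mul(Add(Mul(2, I, Pow(94, Rational(1, 2))), -3), Rational(-1, 515759)) = Mul(Add(-3, Mul(2, I, Pow(94, Rational(1, 2)))), Rational(-1, 515759)) = Add(Rational(3, 515759), Mul(Rational(-2, 515759), I, Pow(94, Rational(1, 2))))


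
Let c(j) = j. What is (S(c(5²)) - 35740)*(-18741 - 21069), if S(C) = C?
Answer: 1421814150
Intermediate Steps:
(S(c(5²)) - 35740)*(-18741 - 21069) = (5² - 35740)*(-18741 - 21069) = (25 - 35740)*(-39810) = -35715*(-39810) = 1421814150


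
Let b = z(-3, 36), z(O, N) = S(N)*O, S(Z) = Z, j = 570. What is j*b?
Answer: -61560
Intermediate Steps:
z(O, N) = N*O
b = -108 (b = 36*(-3) = -108)
j*b = 570*(-108) = -61560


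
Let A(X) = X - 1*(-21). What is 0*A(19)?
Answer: 0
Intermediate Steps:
A(X) = 21 + X (A(X) = X + 21 = 21 + X)
0*A(19) = 0*(21 + 19) = 0*40 = 0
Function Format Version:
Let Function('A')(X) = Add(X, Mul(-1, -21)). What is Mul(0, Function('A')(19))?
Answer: 0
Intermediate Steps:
Function('A')(X) = Add(21, X) (Function('A')(X) = Add(X, 21) = Add(21, X))
Mul(0, Function('A')(19)) = Mul(0, Add(21, 19)) = Mul(0, 40) = 0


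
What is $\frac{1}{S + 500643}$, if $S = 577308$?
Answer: $\frac{1}{1077951} \approx 9.2769 \cdot 10^{-7}$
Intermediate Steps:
$\frac{1}{S + 500643} = \frac{1}{577308 + 500643} = \frac{1}{1077951}$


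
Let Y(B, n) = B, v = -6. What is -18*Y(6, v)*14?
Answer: -1512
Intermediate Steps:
-18*Y(6, v)*14 = -18*6*14 = -108*14 = -1512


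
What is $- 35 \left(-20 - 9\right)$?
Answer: $1015$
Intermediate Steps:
$- 35 \left(-20 - 9\right) = \left(-35\right) \left(-29\right) = 1015$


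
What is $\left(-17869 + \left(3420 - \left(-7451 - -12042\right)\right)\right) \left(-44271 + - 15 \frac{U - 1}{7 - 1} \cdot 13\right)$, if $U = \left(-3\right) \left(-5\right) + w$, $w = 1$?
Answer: $852201840$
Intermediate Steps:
$U = 16$ ($U = \left(-3\right) \left(-5\right) + 1 = 15 + 1 = 16$)
$\left(-17869 + \left(3420 - \left(-7451 - -12042\right)\right)\right) \left(-44271 + - 15 \frac{U - 1}{7 - 1} \cdot 13\right) = \left(-17869 + \left(3420 - \left(-7451 - -12042\right)\right)\right) \left(-44271 + - 15 \frac{16 - 1}{7 - 1} \cdot 13\right) = \left(-17869 + \left(3420 - \left(-7451 + 12042\right)\right)\right) \left(-44271 + - 15 \cdot \frac{15}{6} \cdot 13\right) = \left(-17869 + \left(3420 - 4591\right)\right) \left(-44271 + - 15 \cdot 15 \cdot \frac{1}{6} \cdot 13\right) = \left(-17869 + \left(3420 - 4591\right)\right) \left(-44271 + \left(-15\right) \frac{5}{2} \cdot 13\right) = \left(-17869 - 1171\right) \left(-44271 - \frac{975}{2}\right) = - 19040 \left(-44271 - \frac{975}{2}\right) = \left(-19040\right) \left(- \frac{89517}{2}\right) = 852201840$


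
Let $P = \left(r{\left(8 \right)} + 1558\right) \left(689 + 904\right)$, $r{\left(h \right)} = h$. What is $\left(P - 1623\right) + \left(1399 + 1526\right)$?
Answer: $2495940$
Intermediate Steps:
$P = 2494638$ ($P = \left(8 + 1558\right) \left(689 + 904\right) = 1566 \cdot 1593 = 2494638$)
$\left(P - 1623\right) + \left(1399 + 1526\right) = \left(2494638 - 1623\right) + \left(1399 + 1526\right) = 2493015 + 2925 = 2495940$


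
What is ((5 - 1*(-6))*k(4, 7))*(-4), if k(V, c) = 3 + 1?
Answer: -176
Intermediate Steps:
k(V, c) = 4
((5 - 1*(-6))*k(4, 7))*(-4) = ((5 - 1*(-6))*4)*(-4) = ((5 + 6)*4)*(-4) = (11*4)*(-4) = 44*(-4) = -176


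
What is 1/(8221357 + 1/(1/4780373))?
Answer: 1/13001730 ≈ 7.6913e-8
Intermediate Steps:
1/(8221357 + 1/(1/4780373)) = 1/(8221357 + 4780373) = 1/13001730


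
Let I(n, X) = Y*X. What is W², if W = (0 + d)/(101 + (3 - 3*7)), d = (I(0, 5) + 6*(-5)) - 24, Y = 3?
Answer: 1521/6889 ≈ 0.22079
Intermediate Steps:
I(n, X) = 3*X
d = -39 (d = (3*5 + 6*(-5)) - 24 = (15 - 30) - 24 = -15 - 24 = -39)
W = -39/83 (W = (0 - 39)/(101 + (3 - 3*7)) = -39/(101 + (3 - 21)) = -39/(101 - 18) = -39/83 ≈ -0.46988)
W² = (-39/83)² = 1521/6889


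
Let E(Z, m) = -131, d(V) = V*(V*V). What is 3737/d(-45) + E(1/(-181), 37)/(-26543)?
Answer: -87253816/2418730875 ≈ -0.036074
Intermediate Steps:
d(V) = V³ (d(V) = V*V² = V³)
3737/d(-45) + E(1/(-181), 37)/(-26543) = 3737/((-45)³) - 131/(-26543) = 3737/(-91125) - 131*(-1/26543) = 3737*(-1/91125) + 131/26543 = -3737/91125 + 131/26543 = -87253816/2418730875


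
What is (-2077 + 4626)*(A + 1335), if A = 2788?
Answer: 10509527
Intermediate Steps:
(-2077 + 4626)*(A + 1335) = (-2077 + 4626)*(2788 + 1335) = 2549*4123 = 10509527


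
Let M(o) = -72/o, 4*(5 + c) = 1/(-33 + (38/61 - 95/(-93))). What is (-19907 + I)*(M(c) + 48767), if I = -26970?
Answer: -8148224072305787/3563273 ≈ -2.2867e+9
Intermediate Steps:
c = -3563273/711520 (c = -5 + 1/(4*(-33 + (38/61 - 95/(-93)))) = -5 + 1/(4*(-33 + (38*(1/61) - 95*(-1/93)))) = -5 + 1/(4*(-33 + (38/61 + 95/93))) = -5 + 1/(4*(-33 + 9329/5673)) = -5 + 1/(4*(-177880/5673)) = -5 + (¼)*(-5673/177880) = -5 - 5673/711520 = -3563273/711520 ≈ -5.0080)
(-19907 + I)*(M(c) + 48767) = (-19907 - 26970)*(-72/(-3563273/711520) + 48767) = -46877*(-72*(-711520/3563273) + 48767) = -46877*(51229440/3563273 + 48767) = -46877*173821363831/3563273 = -8148224072305787/3563273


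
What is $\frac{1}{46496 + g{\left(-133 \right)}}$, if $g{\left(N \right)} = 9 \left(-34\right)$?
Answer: $\frac{1}{46190} \approx 2.165 \cdot 10^{-5}$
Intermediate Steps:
$g{\left(N \right)} = -306$
$\frac{1}{46496 + g{\left(-133 \right)}} = \frac{1}{46496 - 306} = \frac{1}{46190}$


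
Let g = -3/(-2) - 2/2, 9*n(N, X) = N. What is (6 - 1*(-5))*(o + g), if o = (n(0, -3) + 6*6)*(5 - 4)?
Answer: 803/2 ≈ 401.50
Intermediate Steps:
n(N, X) = N/9
g = 1/2 (g = -3*(-1/2) - 2*1/2 = 3/2 - 1 = 1/2 ≈ 0.50000)
o = 36 (o = ((1/9)*0 + 6*6)*(5 - 4) = (0 + 36)*1 = 36*1 = 36)
(6 - 1*(-5))*(o + g) = (6 - 1*(-5))*(36 + 1/2) = (6 + 5)*(73/2) = 11*(73/2) = 803/2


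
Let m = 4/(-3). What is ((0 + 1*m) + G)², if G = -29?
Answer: 8281/9 ≈ 920.11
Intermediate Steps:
m = -4/3 (m = 4*(-⅓) = -4/3 ≈ -1.3333)
((0 + 1*m) + G)² = ((0 + 1*(-4/3)) - 29)² = ((0 - 4/3) - 29)² = (-4/3 - 29)² = (-91/3)² = 8281/9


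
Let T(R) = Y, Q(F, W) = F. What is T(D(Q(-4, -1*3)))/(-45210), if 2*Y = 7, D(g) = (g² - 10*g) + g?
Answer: -7/90420 ≈ -7.7417e-5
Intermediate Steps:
D(g) = g² - 9*g
Y = 7/2 (Y = (½)*7 = 7/2 ≈ 3.5000)
T(R) = 7/2
T(D(Q(-4, -1*3)))/(-45210) = (7/2)/(-45210) = (7/2)*(-1/45210) = -7/90420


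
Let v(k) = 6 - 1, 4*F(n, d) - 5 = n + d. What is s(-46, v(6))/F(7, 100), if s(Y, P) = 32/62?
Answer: 4/217 ≈ 0.018433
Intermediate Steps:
F(n, d) = 5/4 + d/4 + n/4 (F(n, d) = 5/4 + (n + d)/4 = 5/4 + (d + n)/4 = 5/4 + (d/4 + n/4) = 5/4 + d/4 + n/4)
v(k) = 5
s(Y, P) = 16/31 (s(Y, P) = 32*(1/62) = 16/31)
s(-46, v(6))/F(7, 100) = 16/(31*(5/4 + (¼)*100 + (¼)*7)) = 16/(31*(5/4 + 25 + 7/4)) = (16/31)/28 = (16/31)*(1/28) = 4/217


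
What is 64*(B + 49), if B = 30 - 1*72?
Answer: 448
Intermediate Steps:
B = -42 (B = 30 - 72 = -42)
64*(B + 49) = 64*(-42 + 49) = 64*7 = 448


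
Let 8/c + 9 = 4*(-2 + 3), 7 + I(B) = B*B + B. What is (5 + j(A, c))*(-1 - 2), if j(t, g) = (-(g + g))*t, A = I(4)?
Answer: -699/5 ≈ -139.80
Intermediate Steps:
I(B) = -7 + B + B² (I(B) = -7 + (B*B + B) = -7 + (B² + B) = -7 + (B + B²) = -7 + B + B²)
A = 13 (A = -7 + 4 + 4² = -7 + 4 + 16 = 13)
c = -8/5 (c = 8/(-9 + 4*(-2 + 3)) = 8/(-9 + 4*1) = 8/(-9 + 4) = 8/(-5) = 8*(-⅕) = -8/5 ≈ -1.6000)
j(t, g) = -2*g*t (j(t, g) = (-2*g)*t = -2*g*t)
(5 + j(A, c))*(-1 - 2) = (5 - 2*(-8/5)*13)*(-1 - 2) = (5 + 208/5)*(-3) = (233/5)*(-3) = -699/5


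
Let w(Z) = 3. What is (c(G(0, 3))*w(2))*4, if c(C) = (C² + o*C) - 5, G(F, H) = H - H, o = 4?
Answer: -60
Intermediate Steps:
G(F, H) = 0
c(C) = -5 + C² + 4*C (c(C) = (C² + 4*C) - 5 = -5 + C² + 4*C)
(c(G(0, 3))*w(2))*4 = ((-5 + 0² + 4*0)*3)*4 = ((-5 + 0 + 0)*3)*4 = -5*3*4 = -15*4 = -60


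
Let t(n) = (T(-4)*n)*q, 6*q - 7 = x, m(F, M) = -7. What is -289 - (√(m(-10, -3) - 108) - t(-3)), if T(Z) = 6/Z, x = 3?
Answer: -563/2 - I*√115 ≈ -281.5 - 10.724*I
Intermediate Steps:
q = 5/3 (q = 7/6 + (⅙)*3 = 7/6 + ½ = 5/3 ≈ 1.6667)
t(n) = -5*n/2 (t(n) = ((6/(-4))*n)*(5/3) = ((6*(-¼))*n)*(5/3) = -3*n/2*(5/3) = -5*n/2)
-289 - (√(m(-10, -3) - 108) - t(-3)) = -289 - (√(-7 - 108) - (-5)*(-3)/2) = -289 - (√(-115) - 1*15/2) = -289 - (I*√115 - 15/2) = -289 - (-15/2 + I*√115) = -289 + (15/2 - I*√115) = -563/2 - I*√115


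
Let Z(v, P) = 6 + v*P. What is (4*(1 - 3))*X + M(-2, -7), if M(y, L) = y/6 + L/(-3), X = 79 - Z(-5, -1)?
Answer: -542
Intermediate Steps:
Z(v, P) = 6 + P*v
X = 68 (X = 79 - (6 - 1*(-5)) = 79 - (6 + 5) = 79 - 1*11 = 79 - 11 = 68)
M(y, L) = -L/3 + y/6 (M(y, L) = y*(1/6) + L*(-1/3) = y/6 - L/3 = -L/3 + y/6)
(4*(1 - 3))*X + M(-2, -7) = (4*(1 - 3))*68 + (-1/3*(-7) + (1/6)*(-2)) = (4*(-2))*68 + (7/3 - 1/3) = -8*68 + 2 = -544 + 2 = -542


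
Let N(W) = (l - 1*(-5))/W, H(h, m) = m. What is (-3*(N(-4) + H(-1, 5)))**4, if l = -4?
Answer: 10556001/256 ≈ 41234.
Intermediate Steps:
N(W) = 1/W (N(W) = (-4 - 1*(-5))/W = (-4 + 5)/W = 1/W)
(-3*(N(-4) + H(-1, 5)))**4 = (-3*(1/(-4) + 5))**4 = (-3*(-1/4 + 5))**4 = (-3*19/4)**4 = (-57/4)**4 = 10556001/256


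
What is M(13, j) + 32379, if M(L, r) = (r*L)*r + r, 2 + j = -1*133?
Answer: 269169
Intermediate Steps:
j = -135 (j = -2 - 1*133 = -2 - 133 = -135)
M(L, r) = r + L*r**2 (M(L, r) = (L*r)*r + r = L*r**2 + r = r + L*r**2)
M(13, j) + 32379 = -135*(1 + 13*(-135)) + 32379 = -135*(1 - 1755) + 32379 = -135*(-1754) + 32379 = 236790 + 32379 = 269169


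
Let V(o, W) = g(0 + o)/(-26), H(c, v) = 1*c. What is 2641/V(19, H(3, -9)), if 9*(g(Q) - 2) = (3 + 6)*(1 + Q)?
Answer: -34333/11 ≈ -3121.2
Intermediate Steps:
H(c, v) = c
g(Q) = 3 + Q (g(Q) = 2 + ((3 + 6)*(1 + Q))/9 = 2 + (9*(1 + Q))/9 = 2 + (9 + 9*Q)/9 = 2 + (1 + Q) = 3 + Q)
V(o, W) = -3/26 - o/26 (V(o, W) = (3 + (0 + o))/(-26) = (3 + o)*(-1/26) = -3/26 - o/26)
2641/V(19, H(3, -9)) = 2641/(-3/26 - 1/26*19) = 2641/(-3/26 - 19/26) = 2641/(-11/13) = 2641*(-13/11) = -34333/11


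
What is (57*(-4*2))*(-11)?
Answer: 5016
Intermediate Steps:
(57*(-4*2))*(-11) = (57*(-8))*(-11) = -456*(-11) = 5016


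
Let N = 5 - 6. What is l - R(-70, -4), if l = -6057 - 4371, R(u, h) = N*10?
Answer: -10418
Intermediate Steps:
N = -1
R(u, h) = -10 (R(u, h) = -1*10 = -10)
l = -10428
l - R(-70, -4) = -10428 - 1*(-10) = -10428 + 10 = -10418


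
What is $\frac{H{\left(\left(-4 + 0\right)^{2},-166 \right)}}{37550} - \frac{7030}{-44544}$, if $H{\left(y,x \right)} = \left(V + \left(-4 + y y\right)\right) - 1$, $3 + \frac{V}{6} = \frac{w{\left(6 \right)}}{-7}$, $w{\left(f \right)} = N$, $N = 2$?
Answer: $\frac{479988059}{2927097600} \approx 0.16398$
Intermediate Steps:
$w{\left(f \right)} = 2$
$V = - \frac{138}{7}$ ($V = -18 + 6 \frac{2}{-7} = -18 + 6 \cdot 2 \left(- \frac{1}{7}\right) = -18 + 6 \left(- \frac{2}{7}\right) = -18 - \frac{12}{7} = - \frac{138}{7} \approx -19.714$)
$H{\left(y,x \right)} = - \frac{173}{7} + y^{2}$ ($H{\left(y,x \right)} = \left(- \frac{138}{7} + \left(-4 + y y\right)\right) - 1 = \left(- \frac{138}{7} + \left(-4 + y^{2}\right)\right) - 1 = \left(- \frac{166}{7} + y^{2}\right) - 1 = - \frac{173}{7} + y^{2}$)
$\frac{H{\left(\left(-4 + 0\right)^{2},-166 \right)}}{37550} - \frac{7030}{-44544} = \frac{- \frac{173}{7} + \left(\left(-4 + 0\right)^{2}\right)^{2}}{37550} - \frac{7030}{-44544} = \left(- \frac{173}{7} + \left(\left(-4\right)^{2}\right)^{2}\right) \frac{1}{37550} - - \frac{3515}{22272} = \left(- \frac{173}{7} + 16^{2}\right) \frac{1}{37550} + \frac{3515}{22272} = \left(- \frac{173}{7} + 256\right) \frac{1}{37550} + \frac{3515}{22272} = \frac{1619}{7} \cdot \frac{1}{37550} + \frac{3515}{22272} = \frac{1619}{262850} + \frac{3515}{22272} = \frac{479988059}{2927097600}$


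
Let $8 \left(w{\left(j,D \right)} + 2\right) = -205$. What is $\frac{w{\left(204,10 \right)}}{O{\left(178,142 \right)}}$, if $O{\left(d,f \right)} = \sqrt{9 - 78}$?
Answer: $\frac{221 i \sqrt{69}}{552} \approx 3.3257 i$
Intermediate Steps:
$O{\left(d,f \right)} = i \sqrt{69}$ ($O{\left(d,f \right)} = \sqrt{-69} = i \sqrt{69}$)
$w{\left(j,D \right)} = - \frac{221}{8}$ ($w{\left(j,D \right)} = -2 + \frac{1}{8} \left(-205\right) = -2 - \frac{205}{8} = - \frac{221}{8}$)
$\frac{w{\left(204,10 \right)}}{O{\left(178,142 \right)}} = - \frac{221}{8 i \sqrt{69}} = - \frac{221 \left(- \frac{i \sqrt{69}}{69}\right)}{8} = \frac{221 i \sqrt{69}}{552}$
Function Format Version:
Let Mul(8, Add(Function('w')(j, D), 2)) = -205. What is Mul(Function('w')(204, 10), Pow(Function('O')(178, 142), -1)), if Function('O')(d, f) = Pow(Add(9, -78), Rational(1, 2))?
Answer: Mul(Rational(221, 552), I, Pow(69, Rational(1, 2))) ≈ Mul(3.3257, I)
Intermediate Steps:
Function('O')(d, f) = Mul(I, Pow(69, Rational(1, 2))) (Function('O')(d, f) = Pow(-69, Rational(1, 2)) = Mul(I, Pow(69, Rational(1, 2))))
Function('w')(j, D) = Rational(-221, 8) (Function('w')(j, D) = Add(-2, Mul(Rational(1, 8), -205)) = Add(-2, Rational(-205, 8)) = Rational(-221, 8))
Mul(Function('w')(204, 10), Pow(Function('O')(178, 142), -1)) = Mul(Rational(-221, 8), Pow(Mul(I, Pow(69, Rational(1, 2))), -1)) = Mul(Rational(-221, 8), Mul(Rational(-1, 69), I, Pow(69, Rational(1, 2)))) = Mul(Rational(221, 552), I, Pow(69, Rational(1, 2)))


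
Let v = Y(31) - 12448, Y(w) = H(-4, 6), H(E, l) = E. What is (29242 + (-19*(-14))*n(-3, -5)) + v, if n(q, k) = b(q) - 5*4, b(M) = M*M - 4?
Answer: 12800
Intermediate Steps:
b(M) = -4 + M**2 (b(M) = M**2 - 4 = -4 + M**2)
Y(w) = -4
n(q, k) = -24 + q**2 (n(q, k) = (-4 + q**2) - 5*4 = (-4 + q**2) - 20 = -24 + q**2)
v = -12452 (v = -4 - 12448 = -12452)
(29242 + (-19*(-14))*n(-3, -5)) + v = (29242 + (-19*(-14))*(-24 + (-3)**2)) - 12452 = (29242 + 266*(-24 + 9)) - 12452 = (29242 + 266*(-15)) - 12452 = (29242 - 3990) - 12452 = 25252 - 12452 = 12800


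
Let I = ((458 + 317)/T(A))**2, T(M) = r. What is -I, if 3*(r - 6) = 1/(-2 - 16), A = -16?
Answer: -1751422500/104329 ≈ -16788.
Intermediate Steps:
r = 323/54 (r = 6 + 1/(3*(-2 - 16)) = 6 + (1/3)/(-18) = 6 + (1/3)*(-1/18) = 6 - 1/54 = 323/54 ≈ 5.9815)
T(M) = 323/54
I = 1751422500/104329 (I = ((458 + 317)/(323/54))**2 = (775*(54/323))**2 = (41850/323)**2 = 1751422500/104329 ≈ 16788.)
-I = -1*1751422500/104329 = -1751422500/104329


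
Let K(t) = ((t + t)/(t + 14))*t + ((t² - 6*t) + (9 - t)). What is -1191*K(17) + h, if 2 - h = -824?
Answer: -7271651/31 ≈ -2.3457e+5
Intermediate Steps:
h = 826 (h = 2 - 1*(-824) = 2 + 824 = 826)
K(t) = 9 + t² - 7*t + 2*t²/(14 + t) (K(t) = ((2*t)/(14 + t))*t + (9 + t² - 7*t) = (2*t/(14 + t))*t + (9 + t² - 7*t) = 2*t²/(14 + t) + (9 + t² - 7*t) = 9 + t² - 7*t + 2*t²/(14 + t))
-1191*K(17) + h = -1191*(126 + 17³ - 89*17 + 9*17²)/(14 + 17) + 826 = -1191*(126 + 4913 - 1513 + 9*289)/31 + 826 = -1191*(126 + 4913 - 1513 + 2601)/31 + 826 = -1191*6127/31 + 826 = -7297257/31 + 826 = -7271651/31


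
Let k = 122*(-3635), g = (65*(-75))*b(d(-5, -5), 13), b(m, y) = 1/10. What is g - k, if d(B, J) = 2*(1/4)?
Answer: 885965/2 ≈ 4.4298e+5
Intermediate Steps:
d(B, J) = ½ (d(B, J) = 2*(1*(¼)) = 2*(¼) = ½)
b(m, y) = ⅒
g = -975/2 (g = (65*(-75))*(⅒) = -4875*⅒ = -975/2 ≈ -487.50)
k = -443470
g - k = -975/2 - 1*(-443470) = -975/2 + 443470 = 885965/2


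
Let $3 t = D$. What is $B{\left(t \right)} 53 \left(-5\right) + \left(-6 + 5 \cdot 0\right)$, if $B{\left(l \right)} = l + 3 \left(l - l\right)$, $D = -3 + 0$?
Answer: $259$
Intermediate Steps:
$D = -3$
$t = -1$ ($t = \frac{1}{3} \left(-3\right) = -1$)
$B{\left(l \right)} = l$ ($B{\left(l \right)} = l + 3 \cdot 0 = l + 0 = l$)
$B{\left(t \right)} 53 \left(-5\right) + \left(-6 + 5 \cdot 0\right) = - 53 \left(-5\right) + \left(-6 + 5 \cdot 0\right) = \left(-1\right) \left(-265\right) + \left(-6 + 0\right) = 265 - 6 = 259$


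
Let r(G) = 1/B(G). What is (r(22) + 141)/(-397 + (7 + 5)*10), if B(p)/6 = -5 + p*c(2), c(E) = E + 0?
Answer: -32995/64818 ≈ -0.50904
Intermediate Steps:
c(E) = E
B(p) = -30 + 12*p (B(p) = 6*(-5 + p*2) = 6*(-5 + 2*p) = -30 + 12*p)
r(G) = 1/(-30 + 12*G)
(r(22) + 141)/(-397 + (7 + 5)*10) = (1/(6*(-5 + 2*22)) + 141)/(-397 + (7 + 5)*10) = (1/(6*(-5 + 44)) + 141)/(-397 + 12*10) = ((⅙)/39 + 141)/(-397 + 120) = ((⅙)*(1/39) + 141)/(-277) = (1/234 + 141)*(-1/277) = (32995/234)*(-1/277) = -32995/64818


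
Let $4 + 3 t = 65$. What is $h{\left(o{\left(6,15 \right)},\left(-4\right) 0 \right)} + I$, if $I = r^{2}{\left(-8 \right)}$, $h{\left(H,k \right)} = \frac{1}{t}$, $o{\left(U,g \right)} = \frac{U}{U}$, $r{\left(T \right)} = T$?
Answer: $\frac{3907}{61} \approx 64.049$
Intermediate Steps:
$t = \frac{61}{3}$ ($t = - \frac{4}{3} + \frac{1}{3} \cdot 65 = - \frac{4}{3} + \frac{65}{3} = \frac{61}{3} \approx 20.333$)
$o{\left(U,g \right)} = 1$
$h{\left(H,k \right)} = \frac{3}{61}$ ($h{\left(H,k \right)} = \frac{1}{\frac{61}{3}} = \frac{3}{61}$)
$I = 64$ ($I = \left(-8\right)^{2} = 64$)
$h{\left(o{\left(6,15 \right)},\left(-4\right) 0 \right)} + I = \frac{3}{61} + 64 = \frac{3907}{61}$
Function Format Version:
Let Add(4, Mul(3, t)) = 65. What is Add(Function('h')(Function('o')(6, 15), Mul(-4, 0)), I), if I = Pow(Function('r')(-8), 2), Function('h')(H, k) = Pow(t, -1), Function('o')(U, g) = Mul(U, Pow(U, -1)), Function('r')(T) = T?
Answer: Rational(3907, 61) ≈ 64.049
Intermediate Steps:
t = Rational(61, 3) (t = Add(Rational(-4, 3), Mul(Rational(1, 3), 65)) = Add(Rational(-4, 3), Rational(65, 3)) = Rational(61, 3) ≈ 20.333)
Function('o')(U, g) = 1
Function('h')(H, k) = Rational(3, 61) (Function('h')(H, k) = Pow(Rational(61, 3), -1) = Rational(3, 61))
I = 64 (I = Pow(-8, 2) = 64)
Add(Function('h')(Function('o')(6, 15), Mul(-4, 0)), I) = Add(Rational(3, 61), 64) = Rational(3907, 61)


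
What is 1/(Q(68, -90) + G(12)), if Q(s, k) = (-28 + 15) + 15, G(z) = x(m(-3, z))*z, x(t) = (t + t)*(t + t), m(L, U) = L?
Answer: 1/434 ≈ 0.0023041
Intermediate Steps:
x(t) = 4*t**2 (x(t) = (2*t)*(2*t) = 4*t**2)
G(z) = 36*z (G(z) = (4*(-3)**2)*z = (4*9)*z = 36*z)
Q(s, k) = 2 (Q(s, k) = -13 + 15 = 2)
1/(Q(68, -90) + G(12)) = 1/(2 + 36*12) = 1/(2 + 432) = 1/434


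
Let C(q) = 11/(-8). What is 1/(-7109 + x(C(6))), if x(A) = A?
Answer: -8/56883 ≈ -0.00014064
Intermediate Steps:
C(q) = -11/8 (C(q) = 11*(-⅛) = -11/8)
1/(-7109 + x(C(6))) = 1/(-7109 - 11/8) = 1/(-56883/8) = -8/56883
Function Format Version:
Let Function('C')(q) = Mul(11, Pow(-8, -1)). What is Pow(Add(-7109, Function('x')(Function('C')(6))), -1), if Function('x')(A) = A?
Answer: Rational(-8, 56883) ≈ -0.00014064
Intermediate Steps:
Function('C')(q) = Rational(-11, 8) (Function('C')(q) = Mul(11, Rational(-1, 8)) = Rational(-11, 8))
Pow(Add(-7109, Function('x')(Function('C')(6))), -1) = Pow(Add(-7109, Rational(-11, 8)), -1) = Pow(Rational(-56883, 8), -1) = Rational(-8, 56883)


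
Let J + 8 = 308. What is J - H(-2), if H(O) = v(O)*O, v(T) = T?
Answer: 296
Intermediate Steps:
J = 300 (J = -8 + 308 = 300)
H(O) = O² (H(O) = O*O = O²)
J - H(-2) = 300 - 1*(-2)² = 300 - 1*4 = 300 - 4 = 296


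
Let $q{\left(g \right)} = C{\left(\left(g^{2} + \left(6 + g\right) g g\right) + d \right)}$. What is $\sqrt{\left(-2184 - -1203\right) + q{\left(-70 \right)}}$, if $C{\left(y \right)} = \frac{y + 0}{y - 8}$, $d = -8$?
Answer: $\frac{i \sqrt{5837466234538}}{77179} \approx 31.305 i$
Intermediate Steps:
$C{\left(y \right)} = \frac{y}{-8 + y}$
$q{\left(g \right)} = \frac{-8 + g^{2} + g^{2} \left(6 + g\right)}{-16 + g^{2} + g^{2} \left(6 + g\right)}$ ($q{\left(g \right)} = \frac{\left(g^{2} + \left(6 + g\right) g g\right) - 8}{-8 - \left(8 - g^{2} - \left(6 + g\right) g g\right)} = \frac{\left(g^{2} + g \left(6 + g\right) g\right) - 8}{-8 - \left(8 - g^{2} - g \left(6 + g\right) g\right)} = \frac{\left(g^{2} + g^{2} \left(6 + g\right)\right) - 8}{-8 - \left(8 - g^{2} - g^{2} \left(6 + g\right)\right)} = \frac{-8 + g^{2} + g^{2} \left(6 + g\right)}{-8 + \left(-8 + g^{2} + g^{2} \left(6 + g\right)\right)} = \frac{-8 + g^{2} + g^{2} \left(6 + g\right)}{-16 + g^{2} + g^{2} \left(6 + g\right)}$)
$\sqrt{\left(-2184 - -1203\right) + q{\left(-70 \right)}} = \sqrt{\left(-2184 - -1203\right) + \frac{-8 + \left(-70\right)^{3} + 7 \left(-70\right)^{2}}{-16 + \left(-70\right)^{3} + 7 \left(-70\right)^{2}}} = \sqrt{\left(-2184 + 1203\right) + \frac{-8 - 343000 + 7 \cdot 4900}{-16 - 343000 + 7 \cdot 4900}} = \sqrt{-981 + \frac{-8 - 343000 + 34300}{-16 - 343000 + 34300}} = \sqrt{-981 + \frac{1}{-308716} \left(-308708\right)} = \sqrt{-981 - - \frac{77177}{77179}} = \sqrt{-981 + \frac{77177}{77179}} = \sqrt{- \frac{75635422}{77179}} = \frac{i \sqrt{5837466234538}}{77179}$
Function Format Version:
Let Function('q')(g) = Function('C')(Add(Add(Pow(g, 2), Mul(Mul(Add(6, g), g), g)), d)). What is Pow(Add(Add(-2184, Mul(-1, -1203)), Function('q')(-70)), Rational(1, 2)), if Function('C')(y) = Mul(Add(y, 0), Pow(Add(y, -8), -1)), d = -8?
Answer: Mul(Rational(1, 77179), I, Pow(5837466234538, Rational(1, 2))) ≈ Mul(31.305, I)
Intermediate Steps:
Function('C')(y) = Mul(y, Pow(Add(-8, y), -1))
Function('q')(g) = Mul(Pow(Add(-16, Pow(g, 2), Mul(Pow(g, 2), Add(6, g))), -1), Add(-8, Pow(g, 2), Mul(Pow(g, 2), Add(6, g)))) (Function('q')(g) = Mul(Add(Add(Pow(g, 2), Mul(Mul(Add(6, g), g), g)), -8), Pow(Add(-8, Add(Add(Pow(g, 2), Mul(Mul(Add(6, g), g), g)), -8)), -1)) = Mul(Add(Add(Pow(g, 2), Mul(Mul(g, Add(6, g)), g)), -8), Pow(Add(-8, Add(Add(Pow(g, 2), Mul(Mul(g, Add(6, g)), g)), -8)), -1)) = Mul(Add(Add(Pow(g, 2), Mul(Pow(g, 2), Add(6, g))), -8), Pow(Add(-8, Add(Add(Pow(g, 2), Mul(Pow(g, 2), Add(6, g))), -8)), -1)) = Mul(Add(-8, Pow(g, 2), Mul(Pow(g, 2), Add(6, g))), Pow(Add(-8, Add(-8, Pow(g, 2), Mul(Pow(g, 2), Add(6, g)))), -1)) = Mul(Add(-8, Pow(g, 2), Mul(Pow(g, 2), Add(6, g))), Pow(Add(-16, Pow(g, 2), Mul(Pow(g, 2), Add(6, g))), -1)) = Mul(Pow(Add(-16, Pow(g, 2), Mul(Pow(g, 2), Add(6, g))), -1), Add(-8, Pow(g, 2), Mul(Pow(g, 2), Add(6, g)))))
Pow(Add(Add(-2184, Mul(-1, -1203)), Function('q')(-70)), Rational(1, 2)) = Pow(Add(Add(-2184, Mul(-1, -1203)), Mul(Pow(Add(-16, Pow(-70, 3), Mul(7, Pow(-70, 2))), -1), Add(-8, Pow(-70, 3), Mul(7, Pow(-70, 2))))), Rational(1, 2)) = Pow(Add(Add(-2184, 1203), Mul(Pow(Add(-16, -343000, Mul(7, 4900)), -1), Add(-8, -343000, Mul(7, 4900)))), Rational(1, 2)) = Pow(Add(-981, Mul(Pow(Add(-16, -343000, 34300), -1), Add(-8, -343000, 34300))), Rational(1, 2)) = Pow(Add(-981, Mul(Pow(-308716, -1), -308708)), Rational(1, 2)) = Pow(Add(-981, Mul(Rational(-1, 308716), -308708)), Rational(1, 2)) = Pow(Add(-981, Rational(77177, 77179)), Rational(1, 2)) = Pow(Rational(-75635422, 77179), Rational(1, 2)) = Mul(Rational(1, 77179), I, Pow(5837466234538, Rational(1, 2)))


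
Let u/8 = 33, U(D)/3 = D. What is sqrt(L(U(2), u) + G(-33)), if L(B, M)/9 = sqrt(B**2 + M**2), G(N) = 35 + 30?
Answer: sqrt(65 + 54*sqrt(1937)) ≈ 49.413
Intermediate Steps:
U(D) = 3*D
G(N) = 65
u = 264 (u = 8*33 = 264)
L(B, M) = 9*sqrt(B**2 + M**2)
sqrt(L(U(2), u) + G(-33)) = sqrt(9*sqrt((3*2)**2 + 264**2) + 65) = sqrt(9*sqrt(6**2 + 69696) + 65) = sqrt(9*sqrt(36 + 69696) + 65) = sqrt(9*sqrt(69732) + 65) = sqrt(9*(6*sqrt(1937)) + 65) = sqrt(54*sqrt(1937) + 65) = sqrt(65 + 54*sqrt(1937))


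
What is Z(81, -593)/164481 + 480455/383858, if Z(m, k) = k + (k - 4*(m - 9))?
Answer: 78459912163/63137347698 ≈ 1.2427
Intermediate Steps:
Z(m, k) = 36 - 4*m + 2*k (Z(m, k) = k + (k - 4*(-9 + m)) = k + (k + (36 - 4*m)) = k + (36 + k - 4*m) = 36 - 4*m + 2*k)
Z(81, -593)/164481 + 480455/383858 = (36 - 4*81 + 2*(-593))/164481 + 480455/383858 = (36 - 324 - 1186)*(1/164481) + 480455*(1/383858) = -1474*1/164481 + 480455/383858 = -1474/164481 + 480455/383858 = 78459912163/63137347698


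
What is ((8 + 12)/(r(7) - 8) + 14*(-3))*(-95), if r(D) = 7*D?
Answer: 161690/41 ≈ 3943.7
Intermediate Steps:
((8 + 12)/(r(7) - 8) + 14*(-3))*(-95) = ((8 + 12)/(7*7 - 8) + 14*(-3))*(-95) = (20/(49 - 8) - 42)*(-95) = (20/41 - 42)*(-95) = -1702/41*(-95) = 161690/41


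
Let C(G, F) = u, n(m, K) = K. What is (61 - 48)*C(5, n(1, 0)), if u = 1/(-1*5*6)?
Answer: -13/30 ≈ -0.43333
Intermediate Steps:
u = -1/30 (u = 1/(-5*6) = 1/(-30) = -1/30 ≈ -0.033333)
C(G, F) = -1/30
(61 - 48)*C(5, n(1, 0)) = (61 - 48)*(-1/30) = 13*(-1/30) = -13/30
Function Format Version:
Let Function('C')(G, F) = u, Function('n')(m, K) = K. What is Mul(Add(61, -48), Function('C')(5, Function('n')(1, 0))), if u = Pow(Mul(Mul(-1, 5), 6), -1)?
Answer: Rational(-13, 30) ≈ -0.43333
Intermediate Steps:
u = Rational(-1, 30) (u = Pow(Mul(-5, 6), -1) = Pow(-30, -1) = Rational(-1, 30) ≈ -0.033333)
Function('C')(G, F) = Rational(-1, 30)
Mul(Add(61, -48), Function('C')(5, Function('n')(1, 0))) = Mul(Add(61, -48), Rational(-1, 30)) = Mul(13, Rational(-1, 30)) = Rational(-13, 30)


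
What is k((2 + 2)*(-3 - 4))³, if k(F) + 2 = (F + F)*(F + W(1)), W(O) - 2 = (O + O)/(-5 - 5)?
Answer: 393188441976/125 ≈ 3.1455e+9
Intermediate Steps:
W(O) = 2 - O/5 (W(O) = 2 + (O + O)/(-5 - 5) = 2 + (2*O)/(-10) = 2 + (2*O)*(-⅒) = 2 - O/5)
k(F) = -2 + 2*F*(9/5 + F) (k(F) = -2 + (F + F)*(F + (2 - ⅕*1)) = -2 + (2*F)*(F + (2 - ⅕)) = -2 + (2*F)*(F + 9/5) = -2 + (2*F)*(9/5 + F) = -2 + 2*F*(9/5 + F))
k((2 + 2)*(-3 - 4))³ = (-2 + 2*((2 + 2)*(-3 - 4))² + 18*((2 + 2)*(-3 - 4))/5)³ = (-2 + 2*(4*(-7))² + 18*(4*(-7))/5)³ = (-2 + 2*(-28)² + (18/5)*(-28))³ = (-2 + 2*784 - 504/5)³ = (-2 + 1568 - 504/5)³ = (7326/5)³ = 393188441976/125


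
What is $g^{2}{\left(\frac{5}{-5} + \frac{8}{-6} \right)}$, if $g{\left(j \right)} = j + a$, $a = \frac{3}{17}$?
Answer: $\frac{12100}{2601} \approx 4.6521$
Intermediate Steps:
$a = \frac{3}{17}$ ($a = 3 \cdot \frac{1}{17} = \frac{3}{17} \approx 0.17647$)
$g{\left(j \right)} = \frac{3}{17} + j$ ($g{\left(j \right)} = j + \frac{3}{17} = \frac{3}{17} + j$)
$g^{2}{\left(\frac{5}{-5} + \frac{8}{-6} \right)} = \left(\frac{3}{17} + \left(\frac{5}{-5} + \frac{8}{-6}\right)\right)^{2} = \left(\frac{3}{17} + \left(5 \left(- \frac{1}{5}\right) + 8 \left(- \frac{1}{6}\right)\right)\right)^{2} = \left(\frac{3}{17} - \frac{7}{3}\right)^{2} = \left(- \frac{110}{51}\right)^{2} = \frac{12100}{2601}$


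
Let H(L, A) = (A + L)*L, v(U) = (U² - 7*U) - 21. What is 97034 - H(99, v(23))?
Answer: 52880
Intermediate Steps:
v(U) = -21 + U² - 7*U
H(L, A) = L*(A + L)
97034 - H(99, v(23)) = 97034 - 99*((-21 + 23² - 7*23) + 99) = 97034 - 99*((-21 + 529 - 161) + 99) = 97034 - 99*(347 + 99) = 97034 - 99*446 = 97034 - 1*44154 = 97034 - 44154 = 52880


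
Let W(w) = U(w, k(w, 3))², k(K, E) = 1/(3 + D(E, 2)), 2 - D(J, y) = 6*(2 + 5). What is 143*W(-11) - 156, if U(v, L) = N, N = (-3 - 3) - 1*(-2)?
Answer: 2132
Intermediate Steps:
N = -4 (N = -6 + 2 = -4)
D(J, y) = -40 (D(J, y) = 2 - 6*(2 + 5) = 2 - 6*7 = 2 - 1*42 = 2 - 42 = -40)
k(K, E) = -1/37 (k(K, E) = 1/(3 - 40) = 1/(-37) = -1/37)
U(v, L) = -4
W(w) = 16 (W(w) = (-4)² = 16)
143*W(-11) - 156 = 143*16 - 156 = 2288 - 156 = 2132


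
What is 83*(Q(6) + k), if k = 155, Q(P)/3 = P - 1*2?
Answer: 13861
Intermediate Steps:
Q(P) = -6 + 3*P (Q(P) = 3*(P - 1*2) = 3*(P - 2) = 3*(-2 + P) = -6 + 3*P)
83*(Q(6) + k) = 83*((-6 + 3*6) + 155) = 83*((-6 + 18) + 155) = 83*(12 + 155) = 83*167 = 13861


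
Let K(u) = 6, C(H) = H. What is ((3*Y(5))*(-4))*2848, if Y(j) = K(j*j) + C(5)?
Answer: -375936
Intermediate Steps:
Y(j) = 11 (Y(j) = 6 + 5 = 11)
((3*Y(5))*(-4))*2848 = ((3*11)*(-4))*2848 = (33*(-4))*2848 = -132*2848 = -375936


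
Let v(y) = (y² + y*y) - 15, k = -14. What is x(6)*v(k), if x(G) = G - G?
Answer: 0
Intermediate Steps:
x(G) = 0
v(y) = -15 + 2*y² (v(y) = (y² + y²) - 15 = 2*y² - 15 = -15 + 2*y²)
x(6)*v(k) = 0*(-15 + 2*(-14)²) = 0*(-15 + 2*196) = 0*(-15 + 392) = 0*377 = 0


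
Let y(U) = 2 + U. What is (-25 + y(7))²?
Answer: 256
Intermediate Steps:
(-25 + y(7))² = (-25 + (2 + 7))² = (-25 + 9)² = (-16)² = 256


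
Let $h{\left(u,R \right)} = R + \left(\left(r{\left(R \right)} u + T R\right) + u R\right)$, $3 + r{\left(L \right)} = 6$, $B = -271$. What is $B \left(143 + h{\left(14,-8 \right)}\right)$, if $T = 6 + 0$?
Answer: $-4607$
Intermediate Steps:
$r{\left(L \right)} = 3$ ($r{\left(L \right)} = -3 + 6 = 3$)
$T = 6$
$h{\left(u,R \right)} = 3 u + 7 R + R u$ ($h{\left(u,R \right)} = R + \left(\left(3 u + 6 R\right) + u R\right) = R + \left(\left(3 u + 6 R\right) + R u\right) = R + \left(3 u + 6 R + R u\right) = 3 u + 7 R + R u$)
$B \left(143 + h{\left(14,-8 \right)}\right) = - 271 \left(143 + \left(3 \cdot 14 + 7 \left(-8\right) - 112\right)\right) = - 271 \left(143 - 126\right) = \left(-271\right) 17 = -4607$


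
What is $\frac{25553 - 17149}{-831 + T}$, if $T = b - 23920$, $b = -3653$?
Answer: $- \frac{2101}{7101} \approx -0.29587$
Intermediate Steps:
$T = -27573$ ($T = -3653 - 23920 = -27573$)
$\frac{25553 - 17149}{-831 + T} = \frac{25553 - 17149}{-831 - 27573} = \frac{8404}{-28404} = 8404 \left(- \frac{1}{28404}\right) = - \frac{2101}{7101}$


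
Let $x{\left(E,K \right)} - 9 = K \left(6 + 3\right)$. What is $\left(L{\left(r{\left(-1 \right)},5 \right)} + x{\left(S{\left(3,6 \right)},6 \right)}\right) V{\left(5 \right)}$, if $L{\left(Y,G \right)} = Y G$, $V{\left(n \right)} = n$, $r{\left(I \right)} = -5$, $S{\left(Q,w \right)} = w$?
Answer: $190$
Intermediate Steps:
$L{\left(Y,G \right)} = G Y$
$x{\left(E,K \right)} = 9 + 9 K$ ($x{\left(E,K \right)} = 9 + K \left(6 + 3\right) = 9 + K 9 = 9 + 9 K$)
$\left(L{\left(r{\left(-1 \right)},5 \right)} + x{\left(S{\left(3,6 \right)},6 \right)}\right) V{\left(5 \right)} = \left(5 \left(-5\right) + \left(9 + 9 \cdot 6\right)\right) 5 = \left(-25 + \left(9 + 54\right)\right) 5 = \left(-25 + 63\right) 5 = 38 \cdot 5 = 190$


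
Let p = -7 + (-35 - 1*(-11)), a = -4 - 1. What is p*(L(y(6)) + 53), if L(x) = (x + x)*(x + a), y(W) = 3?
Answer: -1271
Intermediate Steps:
a = -5
p = -31 (p = -7 + (-35 + 11) = -7 - 24 = -31)
L(x) = 2*x*(-5 + x) (L(x) = (x + x)*(x - 5) = (2*x)*(-5 + x) = 2*x*(-5 + x))
p*(L(y(6)) + 53) = -31*(2*3*(-5 + 3) + 53) = -31*(2*3*(-2) + 53) = -31*(-12 + 53) = -31*41 = -1271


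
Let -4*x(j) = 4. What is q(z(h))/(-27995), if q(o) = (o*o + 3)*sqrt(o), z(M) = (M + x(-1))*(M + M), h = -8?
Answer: -248868/27995 ≈ -8.8897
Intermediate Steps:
x(j) = -1 (x(j) = -1/4*4 = -1)
z(M) = 2*M*(-1 + M) (z(M) = (M - 1)*(M + M) = (-1 + M)*(2*M) = 2*M*(-1 + M))
q(o) = sqrt(o)*(3 + o**2) (q(o) = (o**2 + 3)*sqrt(o) = (3 + o**2)*sqrt(o) = sqrt(o)*(3 + o**2))
q(z(h))/(-27995) = (sqrt(2*(-8)*(-1 - 8))*(3 + (2*(-8)*(-1 - 8))**2))/(-27995) = (sqrt(2*(-8)*(-9))*(3 + (2*(-8)*(-9))**2))*(-1/27995) = (sqrt(144)*(3 + 144**2))*(-1/27995) = (12*(3 + 20736))*(-1/27995) = (12*20739)*(-1/27995) = 248868*(-1/27995) = -248868/27995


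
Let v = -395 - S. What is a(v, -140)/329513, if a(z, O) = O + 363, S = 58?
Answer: 223/329513 ≈ 0.00067676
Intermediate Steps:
v = -453 (v = -395 - 1*58 = -395 - 58 = -453)
a(z, O) = 363 + O
a(v, -140)/329513 = (363 - 140)/329513 = 223*(1/329513) = 223/329513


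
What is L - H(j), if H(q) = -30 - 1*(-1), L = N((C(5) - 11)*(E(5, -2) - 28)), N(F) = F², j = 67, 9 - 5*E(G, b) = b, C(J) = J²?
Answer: 3262361/25 ≈ 1.3049e+5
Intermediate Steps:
E(G, b) = 9/5 - b/5
L = 3261636/25 (L = ((5² - 11)*((9/5 - ⅕*(-2)) - 28))² = ((25 - 11)*((9/5 + ⅖) - 28))² = (14*(11/5 - 28))² = (14*(-129/5))² = (-1806/5)² = 3261636/25 ≈ 1.3047e+5)
H(q) = -29 (H(q) = -30 + 1 = -29)
L - H(j) = 3261636/25 - 1*(-29) = 3261636/25 + 29 = 3262361/25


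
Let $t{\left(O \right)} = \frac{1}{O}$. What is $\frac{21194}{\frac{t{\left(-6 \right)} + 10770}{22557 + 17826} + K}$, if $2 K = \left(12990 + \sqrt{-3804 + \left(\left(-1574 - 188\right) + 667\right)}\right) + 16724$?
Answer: $\frac{4621591082200437765}{3239812788002691181} - \frac{155533018889997 i \sqrt{4899}}{3239812788002691181} \approx 1.4265 - 0.0033601 i$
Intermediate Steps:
$K = 14857 + \frac{i \sqrt{4899}}{2}$ ($K = \frac{\left(12990 + \sqrt{-3804 + \left(\left(-1574 - 188\right) + 667\right)}\right) + 16724}{2} = \frac{\left(12990 + \sqrt{-3804 + \left(-1762 + 667\right)}\right) + 16724}{2} = \frac{\left(12990 + \sqrt{-3804 - 1095}\right) + 16724}{2} = \frac{\left(12990 + \sqrt{-4899}\right) + 16724}{2} = \frac{\left(12990 + i \sqrt{4899}\right) + 16724}{2} = \frac{29714 + i \sqrt{4899}}{2} = 14857 + \frac{i \sqrt{4899}}{2} \approx 14857.0 + 34.996 i$)
$\frac{21194}{\frac{t{\left(-6 \right)} + 10770}{22557 + 17826} + K} = \frac{21194}{\frac{\frac{1}{-6} + 10770}{22557 + 17826} + \left(14857 + \frac{i \sqrt{4899}}{2}\right)} = \frac{21194}{\frac{- \frac{1}{6} + 10770}{40383} + \left(14857 + \frac{i \sqrt{4899}}{2}\right)} = \frac{21194}{\frac{64619}{6} \cdot \frac{1}{40383} + \left(14857 + \frac{i \sqrt{4899}}{2}\right)} = \frac{21194}{\frac{64619}{242298} + \left(14857 + \frac{i \sqrt{4899}}{2}\right)} = \frac{21194}{\frac{3599886005}{242298} + \frac{i \sqrt{4899}}{2}}$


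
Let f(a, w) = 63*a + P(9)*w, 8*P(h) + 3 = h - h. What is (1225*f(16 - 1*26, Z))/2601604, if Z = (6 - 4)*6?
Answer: -1554525/5203208 ≈ -0.29876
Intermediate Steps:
P(h) = -3/8 (P(h) = -3/8 + (h - h)/8 = -3/8 + (1/8)*0 = -3/8 + 0 = -3/8)
Z = 12 (Z = 2*6 = 12)
f(a, w) = 63*a - 3*w/8
(1225*f(16 - 1*26, Z))/2601604 = (1225*(63*(16 - 1*26) - 3/8*12))/2601604 = (1225*(63*(16 - 26) - 9/2))*(1/2601604) = (1225*(63*(-10) - 9/2))*(1/2601604) = (1225*(-630 - 9/2))*(1/2601604) = (1225*(-1269/2))*(1/2601604) = -1554525/2*1/2601604 = -1554525/5203208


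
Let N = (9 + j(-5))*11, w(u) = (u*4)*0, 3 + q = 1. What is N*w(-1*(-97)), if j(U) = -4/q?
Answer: 0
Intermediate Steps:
q = -2 (q = -3 + 1 = -2)
j(U) = 2 (j(U) = -4/(-2) = -4*(-½) = 2)
w(u) = 0 (w(u) = (4*u)*0 = 0)
N = 121 (N = (9 + 2)*11 = 11*11 = 121)
N*w(-1*(-97)) = 121*0 = 0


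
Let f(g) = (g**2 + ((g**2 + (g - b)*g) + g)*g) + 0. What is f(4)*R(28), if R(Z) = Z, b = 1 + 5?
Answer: 1792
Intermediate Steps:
b = 6
f(g) = g**2 + g*(g + g**2 + g*(-6 + g)) (f(g) = (g**2 + ((g**2 + (g - 1*6)*g) + g)*g) + 0 = (g**2 + ((g**2 + (g - 6)*g) + g)*g) + 0 = (g**2 + ((g**2 + (-6 + g)*g) + g)*g) + 0 = (g**2 + ((g**2 + g*(-6 + g)) + g)*g) + 0 = (g**2 + (g + g**2 + g*(-6 + g))*g) + 0 = (g**2 + g*(g + g**2 + g*(-6 + g))) + 0 = g**2 + g*(g + g**2 + g*(-6 + g)))
f(4)*R(28) = (2*4**2*(-2 + 4))*28 = (2*16*2)*28 = 64*28 = 1792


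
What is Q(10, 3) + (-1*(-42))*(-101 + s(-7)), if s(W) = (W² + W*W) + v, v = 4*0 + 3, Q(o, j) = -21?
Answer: -21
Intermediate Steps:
v = 3 (v = 0 + 3 = 3)
s(W) = 3 + 2*W² (s(W) = (W² + W*W) + 3 = (W² + W²) + 3 = 2*W² + 3 = 3 + 2*W²)
Q(10, 3) + (-1*(-42))*(-101 + s(-7)) = -21 + (-1*(-42))*(-101 + (3 + 2*(-7)²)) = -21 + 42*(-101 + (3 + 2*49)) = -21 + 42*(-101 + (3 + 98)) = -21 + 42*(-101 + 101) = -21 + 42*0 = -21 + 0 = -21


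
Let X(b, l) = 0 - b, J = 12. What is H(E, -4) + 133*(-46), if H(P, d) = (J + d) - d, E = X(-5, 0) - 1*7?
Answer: -6106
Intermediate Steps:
X(b, l) = -b
E = -2 (E = -1*(-5) - 1*7 = 5 - 7 = -2)
H(P, d) = 12 (H(P, d) = (12 + d) - d = 12)
H(E, -4) + 133*(-46) = 12 + 133*(-46) = 12 - 6118 = -6106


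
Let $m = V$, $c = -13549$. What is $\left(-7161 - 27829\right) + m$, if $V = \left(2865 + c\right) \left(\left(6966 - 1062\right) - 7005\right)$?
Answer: $11728094$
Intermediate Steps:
$V = 11763084$ ($V = \left(2865 - 13549\right) \left(\left(6966 - 1062\right) - 7005\right) = - 10684 \left(\left(6966 - 1062\right) - 7005\right) = - 10684 \left(5904 - 7005\right) = \left(-10684\right) \left(-1101\right) = 11763084$)
$m = 11763084$
$\left(-7161 - 27829\right) + m = \left(-7161 - 27829\right) + 11763084 = -34990 + 11763084 = 11728094$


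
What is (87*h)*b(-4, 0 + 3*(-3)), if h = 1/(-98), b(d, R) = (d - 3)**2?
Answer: -87/2 ≈ -43.500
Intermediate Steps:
b(d, R) = (-3 + d)**2
h = -1/98 ≈ -0.010204
(87*h)*b(-4, 0 + 3*(-3)) = (87*(-1/98))*(-3 - 4)**2 = -87/98*(-7)**2 = -87/98*49 = -87/2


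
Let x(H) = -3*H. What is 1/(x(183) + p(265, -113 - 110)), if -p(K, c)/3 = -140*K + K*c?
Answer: 1/288036 ≈ 3.4718e-6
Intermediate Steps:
p(K, c) = 420*K - 3*K*c (p(K, c) = -3*(-140*K + K*c) = 420*K - 3*K*c)
1/(x(183) + p(265, -113 - 110)) = 1/(-3*183 + 3*265*(140 - (-113 - 110))) = 1/(-549 + 3*265*(140 - 1*(-223))) = 1/(-549 + 3*265*(140 + 223)) = 1/(-549 + 3*265*363) = 1/(-549 + 288585) = 1/288036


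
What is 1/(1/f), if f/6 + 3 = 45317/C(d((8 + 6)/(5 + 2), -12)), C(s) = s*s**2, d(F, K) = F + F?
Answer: 135375/32 ≈ 4230.5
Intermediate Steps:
d(F, K) = 2*F
C(s) = s**3
f = 135375/32 (f = -18 + 6*(45317/((2*((8 + 6)/(5 + 2)))**3)) = -18 + 6*(45317/((2*(14/7))**3)) = -18 + 6*(45317/((2*(14*(1/7)))**3)) = -18 + 6*(45317/((2*2)**3)) = -18 + 6*(45317/(4**3)) = -18 + 6*(45317/64) = -18 + 135951/32 = 135375/32 ≈ 4230.5)
1/(1/f) = 1/(1/(135375/32)) = 1/(32/135375) = 135375/32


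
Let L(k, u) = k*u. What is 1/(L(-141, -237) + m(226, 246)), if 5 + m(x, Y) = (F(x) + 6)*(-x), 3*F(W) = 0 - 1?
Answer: 3/96394 ≈ 3.1122e-5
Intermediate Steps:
F(W) = -⅓ (F(W) = (0 - 1)/3 = (⅓)*(-1) = -⅓)
m(x, Y) = -5 - 17*x/3 (m(x, Y) = -5 + (-⅓ + 6)*(-x) = -5 + 17*(-x)/3 = -5 - 17*x/3)
1/(L(-141, -237) + m(226, 246)) = 1/(-141*(-237) + (-5 - 17/3*226)) = 1/(33417 + (-5 - 3842/3)) = 1/(33417 - 3857/3) = 1/(96394/3) = 3/96394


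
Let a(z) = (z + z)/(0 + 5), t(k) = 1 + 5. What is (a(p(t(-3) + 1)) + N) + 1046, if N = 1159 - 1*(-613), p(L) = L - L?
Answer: 2818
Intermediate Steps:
t(k) = 6
p(L) = 0
a(z) = 2*z/5 (a(z) = (2*z)/5 = (2*z)*(1/5) = 2*z/5)
N = 1772 (N = 1159 + 613 = 1772)
(a(p(t(-3) + 1)) + N) + 1046 = ((2/5)*0 + 1772) + 1046 = (0 + 1772) + 1046 = 1772 + 1046 = 2818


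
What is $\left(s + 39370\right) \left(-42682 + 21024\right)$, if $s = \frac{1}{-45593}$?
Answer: $- \frac{38876032226122}{45593} \approx -8.5268 \cdot 10^{8}$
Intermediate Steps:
$s = - \frac{1}{45593} \approx -2.1933 \cdot 10^{-5}$
$\left(s + 39370\right) \left(-42682 + 21024\right) = \left(- \frac{1}{45593} + 39370\right) \left(-42682 + 21024\right) = \frac{1794996409}{45593} \left(-21658\right) = - \frac{38876032226122}{45593}$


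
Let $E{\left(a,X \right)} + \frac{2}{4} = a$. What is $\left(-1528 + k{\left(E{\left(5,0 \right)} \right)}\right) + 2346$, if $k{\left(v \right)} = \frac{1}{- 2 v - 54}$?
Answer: $\frac{51533}{63} \approx 817.98$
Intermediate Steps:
$E{\left(a,X \right)} = - \frac{1}{2} + a$
$k{\left(v \right)} = \frac{1}{-54 - 2 v}$
$\left(-1528 + k{\left(E{\left(5,0 \right)} \right)}\right) + 2346 = \left(-1528 - \frac{1}{54 + 2 \left(- \frac{1}{2} + 5\right)}\right) + 2346 = \left(-1528 - \frac{1}{54 + 2 \cdot \frac{9}{2}}\right) + 2346 = \left(-1528 - \frac{1}{54 + 9}\right) + 2346 = \left(-1528 - \frac{1}{63}\right) + 2346 = - \frac{96265}{63} + 2346 = \frac{51533}{63}$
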